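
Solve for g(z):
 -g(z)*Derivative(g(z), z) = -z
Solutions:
 g(z) = -sqrt(C1 + z^2)
 g(z) = sqrt(C1 + z^2)


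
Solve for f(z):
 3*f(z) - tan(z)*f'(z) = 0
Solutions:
 f(z) = C1*sin(z)^3


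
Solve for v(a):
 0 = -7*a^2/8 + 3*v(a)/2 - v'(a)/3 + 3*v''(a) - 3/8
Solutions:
 v(a) = 7*a^2/12 + 7*a/27 + (C1*sin(sqrt(161)*a/18) + C2*cos(sqrt(161)*a/18))*exp(a/18) - 1969/972


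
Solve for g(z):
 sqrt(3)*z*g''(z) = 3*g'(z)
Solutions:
 g(z) = C1 + C2*z^(1 + sqrt(3))


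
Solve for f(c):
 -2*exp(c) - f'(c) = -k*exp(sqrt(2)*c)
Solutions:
 f(c) = C1 + sqrt(2)*k*exp(sqrt(2)*c)/2 - 2*exp(c)


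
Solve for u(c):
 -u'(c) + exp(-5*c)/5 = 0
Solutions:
 u(c) = C1 - exp(-5*c)/25


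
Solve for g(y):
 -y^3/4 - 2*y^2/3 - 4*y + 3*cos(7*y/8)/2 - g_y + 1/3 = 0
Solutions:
 g(y) = C1 - y^4/16 - 2*y^3/9 - 2*y^2 + y/3 + 12*sin(7*y/8)/7


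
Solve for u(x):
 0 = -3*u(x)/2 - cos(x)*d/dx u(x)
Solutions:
 u(x) = C1*(sin(x) - 1)^(3/4)/(sin(x) + 1)^(3/4)


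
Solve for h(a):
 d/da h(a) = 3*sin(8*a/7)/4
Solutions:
 h(a) = C1 - 21*cos(8*a/7)/32


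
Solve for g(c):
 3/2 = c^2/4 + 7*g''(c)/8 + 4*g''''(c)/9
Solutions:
 g(c) = C1 + C2*c + C3*sin(3*sqrt(14)*c/8) + C4*cos(3*sqrt(14)*c/8) - c^4/42 + 442*c^2/441


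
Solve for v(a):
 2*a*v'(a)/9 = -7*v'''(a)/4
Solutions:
 v(a) = C1 + Integral(C2*airyai(-2*147^(1/3)*a/21) + C3*airybi(-2*147^(1/3)*a/21), a)


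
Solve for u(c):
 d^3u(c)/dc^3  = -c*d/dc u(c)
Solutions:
 u(c) = C1 + Integral(C2*airyai(-c) + C3*airybi(-c), c)


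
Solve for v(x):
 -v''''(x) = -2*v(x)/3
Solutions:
 v(x) = C1*exp(-2^(1/4)*3^(3/4)*x/3) + C2*exp(2^(1/4)*3^(3/4)*x/3) + C3*sin(2^(1/4)*3^(3/4)*x/3) + C4*cos(2^(1/4)*3^(3/4)*x/3)


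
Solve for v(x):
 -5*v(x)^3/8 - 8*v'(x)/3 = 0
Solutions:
 v(x) = -4*sqrt(2)*sqrt(-1/(C1 - 15*x))
 v(x) = 4*sqrt(2)*sqrt(-1/(C1 - 15*x))


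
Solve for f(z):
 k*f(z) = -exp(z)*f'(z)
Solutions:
 f(z) = C1*exp(k*exp(-z))


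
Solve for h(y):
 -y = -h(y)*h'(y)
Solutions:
 h(y) = -sqrt(C1 + y^2)
 h(y) = sqrt(C1 + y^2)


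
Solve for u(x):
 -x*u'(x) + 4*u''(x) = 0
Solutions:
 u(x) = C1 + C2*erfi(sqrt(2)*x/4)


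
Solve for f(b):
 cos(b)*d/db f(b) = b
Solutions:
 f(b) = C1 + Integral(b/cos(b), b)


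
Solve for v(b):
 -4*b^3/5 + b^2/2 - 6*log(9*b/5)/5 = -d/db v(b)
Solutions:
 v(b) = C1 + b^4/5 - b^3/6 + 6*b*log(b)/5 - 6*b*log(5)/5 - 6*b/5 + 12*b*log(3)/5


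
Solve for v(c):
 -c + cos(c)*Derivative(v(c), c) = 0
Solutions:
 v(c) = C1 + Integral(c/cos(c), c)


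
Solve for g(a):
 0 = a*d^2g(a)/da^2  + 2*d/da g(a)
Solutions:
 g(a) = C1 + C2/a


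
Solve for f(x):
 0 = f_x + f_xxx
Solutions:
 f(x) = C1 + C2*sin(x) + C3*cos(x)


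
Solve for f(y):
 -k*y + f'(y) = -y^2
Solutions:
 f(y) = C1 + k*y^2/2 - y^3/3


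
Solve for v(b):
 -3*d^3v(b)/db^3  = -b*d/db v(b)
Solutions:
 v(b) = C1 + Integral(C2*airyai(3^(2/3)*b/3) + C3*airybi(3^(2/3)*b/3), b)


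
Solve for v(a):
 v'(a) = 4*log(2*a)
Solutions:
 v(a) = C1 + 4*a*log(a) - 4*a + a*log(16)


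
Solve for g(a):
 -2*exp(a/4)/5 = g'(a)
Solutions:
 g(a) = C1 - 8*exp(a/4)/5


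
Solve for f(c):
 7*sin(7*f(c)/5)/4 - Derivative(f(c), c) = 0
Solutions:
 -7*c/4 + 5*log(cos(7*f(c)/5) - 1)/14 - 5*log(cos(7*f(c)/5) + 1)/14 = C1


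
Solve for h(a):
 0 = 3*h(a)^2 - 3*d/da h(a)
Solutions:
 h(a) = -1/(C1 + a)


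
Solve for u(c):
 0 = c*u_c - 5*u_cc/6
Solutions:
 u(c) = C1 + C2*erfi(sqrt(15)*c/5)


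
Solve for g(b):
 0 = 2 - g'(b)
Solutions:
 g(b) = C1 + 2*b


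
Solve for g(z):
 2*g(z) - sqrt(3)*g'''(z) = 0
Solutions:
 g(z) = C3*exp(2^(1/3)*3^(5/6)*z/3) + (C1*sin(6^(1/3)*z/2) + C2*cos(6^(1/3)*z/2))*exp(-2^(1/3)*3^(5/6)*z/6)


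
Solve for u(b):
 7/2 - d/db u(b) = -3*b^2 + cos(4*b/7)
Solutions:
 u(b) = C1 + b^3 + 7*b/2 - 7*sin(4*b/7)/4


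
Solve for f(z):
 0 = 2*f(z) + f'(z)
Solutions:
 f(z) = C1*exp(-2*z)


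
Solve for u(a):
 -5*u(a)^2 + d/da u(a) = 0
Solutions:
 u(a) = -1/(C1 + 5*a)


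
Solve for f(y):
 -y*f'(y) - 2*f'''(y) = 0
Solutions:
 f(y) = C1 + Integral(C2*airyai(-2^(2/3)*y/2) + C3*airybi(-2^(2/3)*y/2), y)


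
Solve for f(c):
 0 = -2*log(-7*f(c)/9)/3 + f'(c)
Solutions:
 -3*Integral(1/(log(-_y) - 2*log(3) + log(7)), (_y, f(c)))/2 = C1 - c


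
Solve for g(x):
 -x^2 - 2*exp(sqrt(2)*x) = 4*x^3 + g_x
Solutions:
 g(x) = C1 - x^4 - x^3/3 - sqrt(2)*exp(sqrt(2)*x)


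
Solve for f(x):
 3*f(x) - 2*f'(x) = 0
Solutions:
 f(x) = C1*exp(3*x/2)


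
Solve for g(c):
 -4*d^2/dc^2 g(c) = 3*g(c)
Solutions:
 g(c) = C1*sin(sqrt(3)*c/2) + C2*cos(sqrt(3)*c/2)


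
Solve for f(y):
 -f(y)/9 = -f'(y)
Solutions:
 f(y) = C1*exp(y/9)


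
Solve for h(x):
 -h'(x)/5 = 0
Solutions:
 h(x) = C1


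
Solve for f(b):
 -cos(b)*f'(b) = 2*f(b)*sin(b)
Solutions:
 f(b) = C1*cos(b)^2


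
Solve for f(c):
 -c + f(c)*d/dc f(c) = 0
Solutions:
 f(c) = -sqrt(C1 + c^2)
 f(c) = sqrt(C1 + c^2)


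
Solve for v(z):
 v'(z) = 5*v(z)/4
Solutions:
 v(z) = C1*exp(5*z/4)


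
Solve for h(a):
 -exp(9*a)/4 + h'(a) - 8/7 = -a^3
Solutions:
 h(a) = C1 - a^4/4 + 8*a/7 + exp(9*a)/36


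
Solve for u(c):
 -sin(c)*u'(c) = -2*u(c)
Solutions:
 u(c) = C1*(cos(c) - 1)/(cos(c) + 1)


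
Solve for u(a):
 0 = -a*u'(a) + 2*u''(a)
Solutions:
 u(a) = C1 + C2*erfi(a/2)


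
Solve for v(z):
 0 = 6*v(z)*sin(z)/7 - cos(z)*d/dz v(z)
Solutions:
 v(z) = C1/cos(z)^(6/7)


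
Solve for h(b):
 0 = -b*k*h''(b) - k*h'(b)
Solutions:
 h(b) = C1 + C2*log(b)


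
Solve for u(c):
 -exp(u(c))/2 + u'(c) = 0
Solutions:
 u(c) = log(-1/(C1 + c)) + log(2)


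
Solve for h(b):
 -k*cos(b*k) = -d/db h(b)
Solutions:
 h(b) = C1 + sin(b*k)


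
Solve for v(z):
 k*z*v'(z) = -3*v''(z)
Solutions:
 v(z) = Piecewise((-sqrt(6)*sqrt(pi)*C1*erf(sqrt(6)*sqrt(k)*z/6)/(2*sqrt(k)) - C2, (k > 0) | (k < 0)), (-C1*z - C2, True))


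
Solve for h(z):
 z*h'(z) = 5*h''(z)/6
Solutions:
 h(z) = C1 + C2*erfi(sqrt(15)*z/5)


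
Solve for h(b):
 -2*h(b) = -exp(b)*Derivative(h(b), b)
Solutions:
 h(b) = C1*exp(-2*exp(-b))


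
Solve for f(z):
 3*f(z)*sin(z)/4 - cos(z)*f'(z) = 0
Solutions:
 f(z) = C1/cos(z)^(3/4)


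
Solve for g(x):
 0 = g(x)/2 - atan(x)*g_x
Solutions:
 g(x) = C1*exp(Integral(1/atan(x), x)/2)


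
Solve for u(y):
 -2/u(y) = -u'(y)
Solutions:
 u(y) = -sqrt(C1 + 4*y)
 u(y) = sqrt(C1 + 4*y)


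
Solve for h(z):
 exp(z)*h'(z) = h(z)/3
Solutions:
 h(z) = C1*exp(-exp(-z)/3)


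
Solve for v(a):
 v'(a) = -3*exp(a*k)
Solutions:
 v(a) = C1 - 3*exp(a*k)/k


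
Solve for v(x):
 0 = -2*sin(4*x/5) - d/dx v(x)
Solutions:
 v(x) = C1 + 5*cos(4*x/5)/2


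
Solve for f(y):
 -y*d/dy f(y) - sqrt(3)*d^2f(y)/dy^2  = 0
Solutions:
 f(y) = C1 + C2*erf(sqrt(2)*3^(3/4)*y/6)


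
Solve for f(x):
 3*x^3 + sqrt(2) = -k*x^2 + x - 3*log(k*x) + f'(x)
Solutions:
 f(x) = C1 + k*x^3/3 + 3*x^4/4 - x^2/2 + 3*x*log(k*x) + x*(-3 + sqrt(2))


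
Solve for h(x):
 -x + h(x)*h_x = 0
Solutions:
 h(x) = -sqrt(C1 + x^2)
 h(x) = sqrt(C1 + x^2)


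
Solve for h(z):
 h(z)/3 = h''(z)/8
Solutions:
 h(z) = C1*exp(-2*sqrt(6)*z/3) + C2*exp(2*sqrt(6)*z/3)


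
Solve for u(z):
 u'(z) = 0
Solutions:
 u(z) = C1


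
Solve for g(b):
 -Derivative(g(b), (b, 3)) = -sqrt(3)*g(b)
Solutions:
 g(b) = C3*exp(3^(1/6)*b) + (C1*sin(3^(2/3)*b/2) + C2*cos(3^(2/3)*b/2))*exp(-3^(1/6)*b/2)


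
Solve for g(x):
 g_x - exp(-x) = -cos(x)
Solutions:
 g(x) = C1 - sin(x) - exp(-x)


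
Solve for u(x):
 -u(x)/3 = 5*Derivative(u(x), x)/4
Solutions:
 u(x) = C1*exp(-4*x/15)


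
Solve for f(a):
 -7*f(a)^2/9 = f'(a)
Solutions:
 f(a) = 9/(C1 + 7*a)


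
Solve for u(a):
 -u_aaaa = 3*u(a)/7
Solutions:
 u(a) = (C1*sin(sqrt(2)*3^(1/4)*7^(3/4)*a/14) + C2*cos(sqrt(2)*3^(1/4)*7^(3/4)*a/14))*exp(-sqrt(2)*3^(1/4)*7^(3/4)*a/14) + (C3*sin(sqrt(2)*3^(1/4)*7^(3/4)*a/14) + C4*cos(sqrt(2)*3^(1/4)*7^(3/4)*a/14))*exp(sqrt(2)*3^(1/4)*7^(3/4)*a/14)


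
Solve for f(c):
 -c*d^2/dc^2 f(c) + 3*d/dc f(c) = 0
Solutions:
 f(c) = C1 + C2*c^4


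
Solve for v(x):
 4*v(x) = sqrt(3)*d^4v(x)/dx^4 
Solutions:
 v(x) = C1*exp(-sqrt(2)*3^(7/8)*x/3) + C2*exp(sqrt(2)*3^(7/8)*x/3) + C3*sin(sqrt(2)*3^(7/8)*x/3) + C4*cos(sqrt(2)*3^(7/8)*x/3)


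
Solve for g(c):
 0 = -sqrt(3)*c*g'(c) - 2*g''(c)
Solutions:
 g(c) = C1 + C2*erf(3^(1/4)*c/2)


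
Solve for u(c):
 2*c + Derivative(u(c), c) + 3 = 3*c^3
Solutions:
 u(c) = C1 + 3*c^4/4 - c^2 - 3*c


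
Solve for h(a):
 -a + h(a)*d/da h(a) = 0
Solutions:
 h(a) = -sqrt(C1 + a^2)
 h(a) = sqrt(C1 + a^2)


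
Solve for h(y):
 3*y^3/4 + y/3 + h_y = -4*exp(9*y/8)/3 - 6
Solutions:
 h(y) = C1 - 3*y^4/16 - y^2/6 - 6*y - 32*exp(9*y/8)/27


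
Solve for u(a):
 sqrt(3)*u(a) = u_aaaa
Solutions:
 u(a) = C1*exp(-3^(1/8)*a) + C2*exp(3^(1/8)*a) + C3*sin(3^(1/8)*a) + C4*cos(3^(1/8)*a)


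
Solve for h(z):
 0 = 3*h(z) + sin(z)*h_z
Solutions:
 h(z) = C1*(cos(z) + 1)^(3/2)/(cos(z) - 1)^(3/2)


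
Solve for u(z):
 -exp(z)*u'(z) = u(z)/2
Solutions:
 u(z) = C1*exp(exp(-z)/2)


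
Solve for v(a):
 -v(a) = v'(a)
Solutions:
 v(a) = C1*exp(-a)


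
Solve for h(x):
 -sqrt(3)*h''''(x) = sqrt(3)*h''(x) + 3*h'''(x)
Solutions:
 h(x) = C1 + C2*x + (C3*sin(x/2) + C4*cos(x/2))*exp(-sqrt(3)*x/2)


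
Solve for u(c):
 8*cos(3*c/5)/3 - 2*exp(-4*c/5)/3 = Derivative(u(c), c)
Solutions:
 u(c) = C1 + 40*sin(3*c/5)/9 + 5*exp(-4*c/5)/6


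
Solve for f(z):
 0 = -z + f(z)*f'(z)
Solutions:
 f(z) = -sqrt(C1 + z^2)
 f(z) = sqrt(C1 + z^2)


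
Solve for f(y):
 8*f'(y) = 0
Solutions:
 f(y) = C1


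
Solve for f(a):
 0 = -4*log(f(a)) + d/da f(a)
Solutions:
 li(f(a)) = C1 + 4*a


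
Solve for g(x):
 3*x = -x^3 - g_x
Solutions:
 g(x) = C1 - x^4/4 - 3*x^2/2


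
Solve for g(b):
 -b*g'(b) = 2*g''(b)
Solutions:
 g(b) = C1 + C2*erf(b/2)


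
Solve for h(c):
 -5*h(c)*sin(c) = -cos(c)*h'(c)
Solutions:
 h(c) = C1/cos(c)^5


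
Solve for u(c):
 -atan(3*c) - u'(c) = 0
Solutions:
 u(c) = C1 - c*atan(3*c) + log(9*c^2 + 1)/6


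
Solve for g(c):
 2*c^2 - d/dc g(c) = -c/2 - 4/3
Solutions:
 g(c) = C1 + 2*c^3/3 + c^2/4 + 4*c/3


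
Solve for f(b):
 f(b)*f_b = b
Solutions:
 f(b) = -sqrt(C1 + b^2)
 f(b) = sqrt(C1 + b^2)


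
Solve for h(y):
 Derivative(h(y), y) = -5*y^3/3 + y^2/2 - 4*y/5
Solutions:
 h(y) = C1 - 5*y^4/12 + y^3/6 - 2*y^2/5


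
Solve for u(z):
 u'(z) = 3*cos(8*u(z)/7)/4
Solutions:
 -3*z/4 - 7*log(sin(8*u(z)/7) - 1)/16 + 7*log(sin(8*u(z)/7) + 1)/16 = C1


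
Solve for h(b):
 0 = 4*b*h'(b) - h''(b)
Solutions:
 h(b) = C1 + C2*erfi(sqrt(2)*b)


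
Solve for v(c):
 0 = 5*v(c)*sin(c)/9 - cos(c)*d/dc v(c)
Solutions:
 v(c) = C1/cos(c)^(5/9)


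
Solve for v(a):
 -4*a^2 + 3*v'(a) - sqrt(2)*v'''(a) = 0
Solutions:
 v(a) = C1 + C2*exp(-2^(3/4)*sqrt(3)*a/2) + C3*exp(2^(3/4)*sqrt(3)*a/2) + 4*a^3/9 + 8*sqrt(2)*a/9


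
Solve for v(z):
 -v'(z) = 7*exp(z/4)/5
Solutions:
 v(z) = C1 - 28*exp(z/4)/5


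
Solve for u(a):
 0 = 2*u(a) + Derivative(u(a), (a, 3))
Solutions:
 u(a) = C3*exp(-2^(1/3)*a) + (C1*sin(2^(1/3)*sqrt(3)*a/2) + C2*cos(2^(1/3)*sqrt(3)*a/2))*exp(2^(1/3)*a/2)


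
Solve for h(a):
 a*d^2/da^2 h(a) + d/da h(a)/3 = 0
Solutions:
 h(a) = C1 + C2*a^(2/3)


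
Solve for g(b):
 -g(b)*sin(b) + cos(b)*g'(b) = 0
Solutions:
 g(b) = C1/cos(b)


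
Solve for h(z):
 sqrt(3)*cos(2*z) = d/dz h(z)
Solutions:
 h(z) = C1 + sqrt(3)*sin(2*z)/2


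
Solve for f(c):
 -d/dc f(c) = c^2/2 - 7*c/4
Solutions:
 f(c) = C1 - c^3/6 + 7*c^2/8


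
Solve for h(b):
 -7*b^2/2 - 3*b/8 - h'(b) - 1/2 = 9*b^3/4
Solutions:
 h(b) = C1 - 9*b^4/16 - 7*b^3/6 - 3*b^2/16 - b/2


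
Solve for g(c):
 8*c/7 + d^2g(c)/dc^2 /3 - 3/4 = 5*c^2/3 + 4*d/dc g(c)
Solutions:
 g(c) = C1 + C2*exp(12*c) - 5*c^3/36 + 109*c^2/1008 - 1025*c/6048


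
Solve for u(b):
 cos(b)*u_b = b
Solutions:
 u(b) = C1 + Integral(b/cos(b), b)


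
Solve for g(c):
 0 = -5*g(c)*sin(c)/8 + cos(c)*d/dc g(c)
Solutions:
 g(c) = C1/cos(c)^(5/8)


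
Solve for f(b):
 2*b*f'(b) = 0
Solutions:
 f(b) = C1


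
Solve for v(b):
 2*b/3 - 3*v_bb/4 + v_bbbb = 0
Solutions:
 v(b) = C1 + C2*b + C3*exp(-sqrt(3)*b/2) + C4*exp(sqrt(3)*b/2) + 4*b^3/27


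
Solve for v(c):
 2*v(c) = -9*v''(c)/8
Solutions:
 v(c) = C1*sin(4*c/3) + C2*cos(4*c/3)


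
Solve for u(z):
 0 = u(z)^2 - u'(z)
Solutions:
 u(z) = -1/(C1 + z)


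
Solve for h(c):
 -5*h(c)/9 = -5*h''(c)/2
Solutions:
 h(c) = C1*exp(-sqrt(2)*c/3) + C2*exp(sqrt(2)*c/3)


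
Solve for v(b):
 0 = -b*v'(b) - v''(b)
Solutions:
 v(b) = C1 + C2*erf(sqrt(2)*b/2)


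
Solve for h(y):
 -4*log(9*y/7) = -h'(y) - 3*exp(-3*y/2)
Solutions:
 h(y) = C1 + 4*y*log(y) + 4*y*(-log(7) - 1 + 2*log(3)) + 2*exp(-3*y/2)


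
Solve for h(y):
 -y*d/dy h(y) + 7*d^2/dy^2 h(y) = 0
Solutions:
 h(y) = C1 + C2*erfi(sqrt(14)*y/14)


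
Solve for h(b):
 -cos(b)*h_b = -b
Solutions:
 h(b) = C1 + Integral(b/cos(b), b)


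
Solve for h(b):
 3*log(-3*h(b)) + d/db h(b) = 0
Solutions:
 Integral(1/(log(-_y) + log(3)), (_y, h(b)))/3 = C1 - b


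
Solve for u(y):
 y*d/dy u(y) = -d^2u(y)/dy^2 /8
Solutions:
 u(y) = C1 + C2*erf(2*y)


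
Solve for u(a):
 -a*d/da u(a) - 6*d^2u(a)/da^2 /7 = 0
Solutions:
 u(a) = C1 + C2*erf(sqrt(21)*a/6)


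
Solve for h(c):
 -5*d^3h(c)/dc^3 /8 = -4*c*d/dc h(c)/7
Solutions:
 h(c) = C1 + Integral(C2*airyai(2*70^(2/3)*c/35) + C3*airybi(2*70^(2/3)*c/35), c)


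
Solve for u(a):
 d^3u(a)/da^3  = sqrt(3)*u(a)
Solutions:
 u(a) = C3*exp(3^(1/6)*a) + (C1*sin(3^(2/3)*a/2) + C2*cos(3^(2/3)*a/2))*exp(-3^(1/6)*a/2)


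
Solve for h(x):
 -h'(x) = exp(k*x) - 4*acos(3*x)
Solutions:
 h(x) = C1 + 4*x*acos(3*x) - 4*sqrt(1 - 9*x^2)/3 - Piecewise((exp(k*x)/k, Ne(k, 0)), (x, True))


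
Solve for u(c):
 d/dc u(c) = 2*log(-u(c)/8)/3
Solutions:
 -3*Integral(1/(log(-_y) - 3*log(2)), (_y, u(c)))/2 = C1 - c


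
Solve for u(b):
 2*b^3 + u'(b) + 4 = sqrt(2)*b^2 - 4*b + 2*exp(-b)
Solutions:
 u(b) = C1 - b^4/2 + sqrt(2)*b^3/3 - 2*b^2 - 4*b - 2*exp(-b)


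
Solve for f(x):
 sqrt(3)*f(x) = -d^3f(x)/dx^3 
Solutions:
 f(x) = C3*exp(-3^(1/6)*x) + (C1*sin(3^(2/3)*x/2) + C2*cos(3^(2/3)*x/2))*exp(3^(1/6)*x/2)


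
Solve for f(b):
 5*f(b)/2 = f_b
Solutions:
 f(b) = C1*exp(5*b/2)


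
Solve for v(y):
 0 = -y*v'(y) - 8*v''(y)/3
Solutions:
 v(y) = C1 + C2*erf(sqrt(3)*y/4)


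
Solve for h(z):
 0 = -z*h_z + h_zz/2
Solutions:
 h(z) = C1 + C2*erfi(z)


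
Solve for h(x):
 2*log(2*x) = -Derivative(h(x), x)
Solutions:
 h(x) = C1 - 2*x*log(x) - x*log(4) + 2*x


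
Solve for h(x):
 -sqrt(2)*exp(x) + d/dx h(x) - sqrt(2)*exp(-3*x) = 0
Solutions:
 h(x) = C1 + sqrt(2)*exp(x) - sqrt(2)*exp(-3*x)/3


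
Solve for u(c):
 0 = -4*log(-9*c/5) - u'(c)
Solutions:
 u(c) = C1 - 4*c*log(-c) + 4*c*(-2*log(3) + 1 + log(5))


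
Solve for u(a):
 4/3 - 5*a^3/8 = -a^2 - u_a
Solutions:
 u(a) = C1 + 5*a^4/32 - a^3/3 - 4*a/3


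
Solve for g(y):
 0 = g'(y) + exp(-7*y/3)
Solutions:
 g(y) = C1 + 3*exp(-7*y/3)/7


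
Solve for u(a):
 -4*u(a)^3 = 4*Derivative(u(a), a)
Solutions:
 u(a) = -sqrt(2)*sqrt(-1/(C1 - a))/2
 u(a) = sqrt(2)*sqrt(-1/(C1 - a))/2


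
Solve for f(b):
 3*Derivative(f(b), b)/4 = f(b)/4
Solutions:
 f(b) = C1*exp(b/3)


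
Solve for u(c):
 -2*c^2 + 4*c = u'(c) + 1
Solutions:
 u(c) = C1 - 2*c^3/3 + 2*c^2 - c


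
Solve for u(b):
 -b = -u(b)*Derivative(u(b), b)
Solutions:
 u(b) = -sqrt(C1 + b^2)
 u(b) = sqrt(C1 + b^2)


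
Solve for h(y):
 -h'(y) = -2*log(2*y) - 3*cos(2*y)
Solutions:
 h(y) = C1 + 2*y*log(y) - 2*y + 2*y*log(2) + 3*sin(2*y)/2


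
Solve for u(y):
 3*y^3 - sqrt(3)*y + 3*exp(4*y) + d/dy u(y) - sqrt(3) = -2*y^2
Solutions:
 u(y) = C1 - 3*y^4/4 - 2*y^3/3 + sqrt(3)*y^2/2 + sqrt(3)*y - 3*exp(4*y)/4


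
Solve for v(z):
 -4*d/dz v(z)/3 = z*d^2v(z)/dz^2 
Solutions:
 v(z) = C1 + C2/z^(1/3)


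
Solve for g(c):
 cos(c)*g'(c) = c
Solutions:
 g(c) = C1 + Integral(c/cos(c), c)


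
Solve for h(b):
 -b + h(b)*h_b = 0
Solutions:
 h(b) = -sqrt(C1 + b^2)
 h(b) = sqrt(C1 + b^2)


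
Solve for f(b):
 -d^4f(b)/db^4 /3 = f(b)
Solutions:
 f(b) = (C1*sin(sqrt(2)*3^(1/4)*b/2) + C2*cos(sqrt(2)*3^(1/4)*b/2))*exp(-sqrt(2)*3^(1/4)*b/2) + (C3*sin(sqrt(2)*3^(1/4)*b/2) + C4*cos(sqrt(2)*3^(1/4)*b/2))*exp(sqrt(2)*3^(1/4)*b/2)


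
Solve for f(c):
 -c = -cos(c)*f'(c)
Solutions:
 f(c) = C1 + Integral(c/cos(c), c)


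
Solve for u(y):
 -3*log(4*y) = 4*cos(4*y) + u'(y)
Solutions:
 u(y) = C1 - 3*y*log(y) - 6*y*log(2) + 3*y - sin(4*y)


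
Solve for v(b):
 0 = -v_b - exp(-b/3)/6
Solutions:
 v(b) = C1 + exp(-b/3)/2


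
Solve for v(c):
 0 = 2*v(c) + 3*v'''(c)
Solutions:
 v(c) = C3*exp(-2^(1/3)*3^(2/3)*c/3) + (C1*sin(2^(1/3)*3^(1/6)*c/2) + C2*cos(2^(1/3)*3^(1/6)*c/2))*exp(2^(1/3)*3^(2/3)*c/6)


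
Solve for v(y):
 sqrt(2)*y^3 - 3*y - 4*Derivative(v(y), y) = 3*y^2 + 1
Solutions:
 v(y) = C1 + sqrt(2)*y^4/16 - y^3/4 - 3*y^2/8 - y/4


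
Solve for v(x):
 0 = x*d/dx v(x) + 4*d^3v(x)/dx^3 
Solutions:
 v(x) = C1 + Integral(C2*airyai(-2^(1/3)*x/2) + C3*airybi(-2^(1/3)*x/2), x)


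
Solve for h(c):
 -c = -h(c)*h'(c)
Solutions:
 h(c) = -sqrt(C1 + c^2)
 h(c) = sqrt(C1 + c^2)


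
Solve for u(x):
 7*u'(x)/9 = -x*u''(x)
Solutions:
 u(x) = C1 + C2*x^(2/9)


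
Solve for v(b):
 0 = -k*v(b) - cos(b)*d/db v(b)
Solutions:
 v(b) = C1*exp(k*(log(sin(b) - 1) - log(sin(b) + 1))/2)


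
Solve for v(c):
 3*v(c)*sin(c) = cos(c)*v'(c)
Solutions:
 v(c) = C1/cos(c)^3


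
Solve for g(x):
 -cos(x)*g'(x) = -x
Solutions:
 g(x) = C1 + Integral(x/cos(x), x)


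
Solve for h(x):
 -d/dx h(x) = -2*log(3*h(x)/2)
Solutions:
 Integral(1/(-log(_y) - log(3) + log(2)), (_y, h(x)))/2 = C1 - x


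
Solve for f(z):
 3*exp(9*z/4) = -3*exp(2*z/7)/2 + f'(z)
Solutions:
 f(z) = C1 + 21*exp(2*z/7)/4 + 4*exp(9*z/4)/3


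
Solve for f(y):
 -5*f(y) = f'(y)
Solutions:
 f(y) = C1*exp(-5*y)


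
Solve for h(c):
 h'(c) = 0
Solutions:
 h(c) = C1


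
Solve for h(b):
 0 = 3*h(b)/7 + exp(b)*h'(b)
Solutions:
 h(b) = C1*exp(3*exp(-b)/7)


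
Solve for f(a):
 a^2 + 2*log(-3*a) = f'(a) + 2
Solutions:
 f(a) = C1 + a^3/3 + 2*a*log(-a) + 2*a*(-2 + log(3))


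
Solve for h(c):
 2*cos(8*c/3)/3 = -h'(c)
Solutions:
 h(c) = C1 - sin(8*c/3)/4


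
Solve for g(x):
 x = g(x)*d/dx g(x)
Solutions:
 g(x) = -sqrt(C1 + x^2)
 g(x) = sqrt(C1 + x^2)


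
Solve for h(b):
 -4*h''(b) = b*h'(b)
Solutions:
 h(b) = C1 + C2*erf(sqrt(2)*b/4)


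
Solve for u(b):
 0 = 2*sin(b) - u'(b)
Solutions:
 u(b) = C1 - 2*cos(b)


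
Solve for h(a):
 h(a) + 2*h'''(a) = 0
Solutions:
 h(a) = C3*exp(-2^(2/3)*a/2) + (C1*sin(2^(2/3)*sqrt(3)*a/4) + C2*cos(2^(2/3)*sqrt(3)*a/4))*exp(2^(2/3)*a/4)


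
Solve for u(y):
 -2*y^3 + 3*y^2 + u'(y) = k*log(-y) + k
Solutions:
 u(y) = C1 + k*y*log(-y) + y^4/2 - y^3


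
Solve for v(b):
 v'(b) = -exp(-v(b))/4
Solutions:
 v(b) = log(C1 - b/4)


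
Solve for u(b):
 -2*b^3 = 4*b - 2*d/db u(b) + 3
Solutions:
 u(b) = C1 + b^4/4 + b^2 + 3*b/2


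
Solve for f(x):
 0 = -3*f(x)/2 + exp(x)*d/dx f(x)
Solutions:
 f(x) = C1*exp(-3*exp(-x)/2)


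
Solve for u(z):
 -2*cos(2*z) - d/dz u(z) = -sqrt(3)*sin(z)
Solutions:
 u(z) = C1 - sin(2*z) - sqrt(3)*cos(z)


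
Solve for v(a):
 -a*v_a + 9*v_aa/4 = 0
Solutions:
 v(a) = C1 + C2*erfi(sqrt(2)*a/3)


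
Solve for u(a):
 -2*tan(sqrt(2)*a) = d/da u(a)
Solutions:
 u(a) = C1 + sqrt(2)*log(cos(sqrt(2)*a))


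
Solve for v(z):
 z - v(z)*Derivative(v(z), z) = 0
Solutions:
 v(z) = -sqrt(C1 + z^2)
 v(z) = sqrt(C1 + z^2)


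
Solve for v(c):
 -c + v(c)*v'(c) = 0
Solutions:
 v(c) = -sqrt(C1 + c^2)
 v(c) = sqrt(C1 + c^2)


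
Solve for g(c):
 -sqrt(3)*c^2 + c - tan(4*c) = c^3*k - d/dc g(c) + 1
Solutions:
 g(c) = C1 + c^4*k/4 + sqrt(3)*c^3/3 - c^2/2 + c - log(cos(4*c))/4


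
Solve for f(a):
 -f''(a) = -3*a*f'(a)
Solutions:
 f(a) = C1 + C2*erfi(sqrt(6)*a/2)


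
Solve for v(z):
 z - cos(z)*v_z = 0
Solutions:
 v(z) = C1 + Integral(z/cos(z), z)


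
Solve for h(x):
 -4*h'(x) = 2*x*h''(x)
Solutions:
 h(x) = C1 + C2/x


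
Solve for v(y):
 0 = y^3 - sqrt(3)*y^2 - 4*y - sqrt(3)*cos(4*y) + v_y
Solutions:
 v(y) = C1 - y^4/4 + sqrt(3)*y^3/3 + 2*y^2 + sqrt(3)*sin(4*y)/4


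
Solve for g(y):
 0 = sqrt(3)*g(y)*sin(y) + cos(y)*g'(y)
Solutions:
 g(y) = C1*cos(y)^(sqrt(3))


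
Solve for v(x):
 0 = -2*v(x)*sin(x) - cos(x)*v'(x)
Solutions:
 v(x) = C1*cos(x)^2


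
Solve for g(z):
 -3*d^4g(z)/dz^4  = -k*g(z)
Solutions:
 g(z) = C1*exp(-3^(3/4)*k^(1/4)*z/3) + C2*exp(3^(3/4)*k^(1/4)*z/3) + C3*exp(-3^(3/4)*I*k^(1/4)*z/3) + C4*exp(3^(3/4)*I*k^(1/4)*z/3)


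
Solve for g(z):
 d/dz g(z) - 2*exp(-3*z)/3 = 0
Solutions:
 g(z) = C1 - 2*exp(-3*z)/9


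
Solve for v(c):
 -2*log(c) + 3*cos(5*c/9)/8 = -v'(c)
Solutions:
 v(c) = C1 + 2*c*log(c) - 2*c - 27*sin(5*c/9)/40


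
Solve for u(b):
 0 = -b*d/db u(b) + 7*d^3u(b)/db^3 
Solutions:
 u(b) = C1 + Integral(C2*airyai(7^(2/3)*b/7) + C3*airybi(7^(2/3)*b/7), b)


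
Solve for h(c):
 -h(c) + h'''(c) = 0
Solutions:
 h(c) = C3*exp(c) + (C1*sin(sqrt(3)*c/2) + C2*cos(sqrt(3)*c/2))*exp(-c/2)


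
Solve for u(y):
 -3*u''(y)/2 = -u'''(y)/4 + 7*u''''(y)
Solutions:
 u(y) = C1 + C2*y + (C3*sin(sqrt(671)*y/56) + C4*cos(sqrt(671)*y/56))*exp(y/56)


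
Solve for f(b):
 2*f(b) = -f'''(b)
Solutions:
 f(b) = C3*exp(-2^(1/3)*b) + (C1*sin(2^(1/3)*sqrt(3)*b/2) + C2*cos(2^(1/3)*sqrt(3)*b/2))*exp(2^(1/3)*b/2)


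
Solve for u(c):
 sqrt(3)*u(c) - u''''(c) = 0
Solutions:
 u(c) = C1*exp(-3^(1/8)*c) + C2*exp(3^(1/8)*c) + C3*sin(3^(1/8)*c) + C4*cos(3^(1/8)*c)


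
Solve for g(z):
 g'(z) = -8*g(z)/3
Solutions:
 g(z) = C1*exp(-8*z/3)


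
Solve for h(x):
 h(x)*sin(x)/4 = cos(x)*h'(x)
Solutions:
 h(x) = C1/cos(x)^(1/4)


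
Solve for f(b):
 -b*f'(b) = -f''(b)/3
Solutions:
 f(b) = C1 + C2*erfi(sqrt(6)*b/2)


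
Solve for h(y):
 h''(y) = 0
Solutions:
 h(y) = C1 + C2*y


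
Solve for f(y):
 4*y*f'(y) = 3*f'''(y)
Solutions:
 f(y) = C1 + Integral(C2*airyai(6^(2/3)*y/3) + C3*airybi(6^(2/3)*y/3), y)


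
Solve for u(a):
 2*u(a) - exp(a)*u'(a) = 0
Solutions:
 u(a) = C1*exp(-2*exp(-a))


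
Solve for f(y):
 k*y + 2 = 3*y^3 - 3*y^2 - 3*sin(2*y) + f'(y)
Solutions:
 f(y) = C1 + k*y^2/2 - 3*y^4/4 + y^3 + 2*y - 3*cos(2*y)/2


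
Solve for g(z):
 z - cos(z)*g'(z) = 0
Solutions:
 g(z) = C1 + Integral(z/cos(z), z)


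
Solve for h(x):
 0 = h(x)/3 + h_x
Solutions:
 h(x) = C1*exp(-x/3)


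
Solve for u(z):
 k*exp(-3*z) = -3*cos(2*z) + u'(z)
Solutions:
 u(z) = C1 - k*exp(-3*z)/3 + 3*sin(2*z)/2


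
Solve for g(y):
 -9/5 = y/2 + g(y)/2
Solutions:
 g(y) = -y - 18/5


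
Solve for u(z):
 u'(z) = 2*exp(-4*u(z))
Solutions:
 u(z) = log(-I*(C1 + 8*z)^(1/4))
 u(z) = log(I*(C1 + 8*z)^(1/4))
 u(z) = log(-(C1 + 8*z)^(1/4))
 u(z) = log(C1 + 8*z)/4


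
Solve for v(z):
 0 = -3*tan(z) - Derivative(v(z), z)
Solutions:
 v(z) = C1 + 3*log(cos(z))


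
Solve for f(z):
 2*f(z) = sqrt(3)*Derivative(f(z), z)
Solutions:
 f(z) = C1*exp(2*sqrt(3)*z/3)


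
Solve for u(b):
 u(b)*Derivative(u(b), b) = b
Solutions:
 u(b) = -sqrt(C1 + b^2)
 u(b) = sqrt(C1 + b^2)


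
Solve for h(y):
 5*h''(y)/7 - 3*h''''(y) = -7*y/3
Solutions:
 h(y) = C1 + C2*y + C3*exp(-sqrt(105)*y/21) + C4*exp(sqrt(105)*y/21) - 49*y^3/90


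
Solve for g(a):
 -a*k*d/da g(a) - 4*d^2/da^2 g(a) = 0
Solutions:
 g(a) = Piecewise((-sqrt(2)*sqrt(pi)*C1*erf(sqrt(2)*a*sqrt(k)/4)/sqrt(k) - C2, (k > 0) | (k < 0)), (-C1*a - C2, True))


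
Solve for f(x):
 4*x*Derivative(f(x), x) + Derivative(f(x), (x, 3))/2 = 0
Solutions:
 f(x) = C1 + Integral(C2*airyai(-2*x) + C3*airybi(-2*x), x)


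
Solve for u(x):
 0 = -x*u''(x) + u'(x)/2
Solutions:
 u(x) = C1 + C2*x^(3/2)


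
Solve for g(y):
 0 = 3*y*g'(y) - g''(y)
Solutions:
 g(y) = C1 + C2*erfi(sqrt(6)*y/2)


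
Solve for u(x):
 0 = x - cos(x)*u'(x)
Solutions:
 u(x) = C1 + Integral(x/cos(x), x)


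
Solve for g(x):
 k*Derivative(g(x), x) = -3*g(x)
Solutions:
 g(x) = C1*exp(-3*x/k)


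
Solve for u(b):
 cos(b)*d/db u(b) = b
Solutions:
 u(b) = C1 + Integral(b/cos(b), b)


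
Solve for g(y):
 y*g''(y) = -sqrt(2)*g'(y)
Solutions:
 g(y) = C1 + C2*y^(1 - sqrt(2))


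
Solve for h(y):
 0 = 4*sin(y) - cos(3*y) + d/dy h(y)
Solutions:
 h(y) = C1 + sin(3*y)/3 + 4*cos(y)


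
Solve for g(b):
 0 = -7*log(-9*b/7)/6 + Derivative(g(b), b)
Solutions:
 g(b) = C1 + 7*b*log(-b)/6 + 7*b*(-log(7) - 1 + 2*log(3))/6


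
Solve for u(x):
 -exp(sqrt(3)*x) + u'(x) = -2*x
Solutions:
 u(x) = C1 - x^2 + sqrt(3)*exp(sqrt(3)*x)/3


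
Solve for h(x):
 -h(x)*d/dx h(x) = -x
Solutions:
 h(x) = -sqrt(C1 + x^2)
 h(x) = sqrt(C1 + x^2)


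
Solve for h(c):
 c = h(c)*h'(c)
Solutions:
 h(c) = -sqrt(C1 + c^2)
 h(c) = sqrt(C1 + c^2)


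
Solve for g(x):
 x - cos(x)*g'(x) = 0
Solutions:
 g(x) = C1 + Integral(x/cos(x), x)


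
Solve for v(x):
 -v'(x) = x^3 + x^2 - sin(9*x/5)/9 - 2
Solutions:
 v(x) = C1 - x^4/4 - x^3/3 + 2*x - 5*cos(9*x/5)/81


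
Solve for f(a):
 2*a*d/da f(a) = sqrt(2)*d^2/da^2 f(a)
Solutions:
 f(a) = C1 + C2*erfi(2^(3/4)*a/2)


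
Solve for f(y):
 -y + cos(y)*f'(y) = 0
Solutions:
 f(y) = C1 + Integral(y/cos(y), y)


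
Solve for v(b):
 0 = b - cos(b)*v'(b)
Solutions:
 v(b) = C1 + Integral(b/cos(b), b)


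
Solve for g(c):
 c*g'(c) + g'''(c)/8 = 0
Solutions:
 g(c) = C1 + Integral(C2*airyai(-2*c) + C3*airybi(-2*c), c)


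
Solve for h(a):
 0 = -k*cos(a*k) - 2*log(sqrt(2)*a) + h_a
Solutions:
 h(a) = C1 + 2*a*log(a) - 2*a + a*log(2) + k*Piecewise((sin(a*k)/k, Ne(k, 0)), (a, True))


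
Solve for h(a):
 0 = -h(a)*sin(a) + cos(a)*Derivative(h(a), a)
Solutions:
 h(a) = C1/cos(a)


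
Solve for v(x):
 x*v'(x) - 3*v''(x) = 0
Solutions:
 v(x) = C1 + C2*erfi(sqrt(6)*x/6)


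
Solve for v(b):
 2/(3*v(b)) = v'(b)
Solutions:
 v(b) = -sqrt(C1 + 12*b)/3
 v(b) = sqrt(C1 + 12*b)/3


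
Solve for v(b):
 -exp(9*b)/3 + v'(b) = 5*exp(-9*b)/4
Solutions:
 v(b) = C1 + exp(9*b)/27 - 5*exp(-9*b)/36


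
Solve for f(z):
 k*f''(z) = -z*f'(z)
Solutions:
 f(z) = C1 + C2*sqrt(k)*erf(sqrt(2)*z*sqrt(1/k)/2)


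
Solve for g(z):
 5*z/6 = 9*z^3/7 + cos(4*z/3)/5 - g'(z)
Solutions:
 g(z) = C1 + 9*z^4/28 - 5*z^2/12 + 3*sin(4*z/3)/20


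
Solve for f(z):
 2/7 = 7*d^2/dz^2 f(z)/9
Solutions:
 f(z) = C1 + C2*z + 9*z^2/49


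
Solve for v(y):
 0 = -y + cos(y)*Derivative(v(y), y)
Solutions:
 v(y) = C1 + Integral(y/cos(y), y)


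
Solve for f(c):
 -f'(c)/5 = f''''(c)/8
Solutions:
 f(c) = C1 + C4*exp(-2*5^(2/3)*c/5) + (C2*sin(sqrt(3)*5^(2/3)*c/5) + C3*cos(sqrt(3)*5^(2/3)*c/5))*exp(5^(2/3)*c/5)


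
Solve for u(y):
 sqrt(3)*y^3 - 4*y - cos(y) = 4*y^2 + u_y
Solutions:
 u(y) = C1 + sqrt(3)*y^4/4 - 4*y^3/3 - 2*y^2 - sin(y)


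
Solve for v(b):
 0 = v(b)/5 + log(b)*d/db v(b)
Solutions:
 v(b) = C1*exp(-li(b)/5)


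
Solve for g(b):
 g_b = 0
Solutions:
 g(b) = C1


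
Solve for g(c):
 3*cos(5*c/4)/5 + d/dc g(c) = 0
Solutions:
 g(c) = C1 - 12*sin(5*c/4)/25


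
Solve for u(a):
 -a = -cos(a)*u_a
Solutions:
 u(a) = C1 + Integral(a/cos(a), a)


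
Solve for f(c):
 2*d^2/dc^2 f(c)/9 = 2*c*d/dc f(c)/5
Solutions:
 f(c) = C1 + C2*erfi(3*sqrt(10)*c/10)


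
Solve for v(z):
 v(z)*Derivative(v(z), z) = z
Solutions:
 v(z) = -sqrt(C1 + z^2)
 v(z) = sqrt(C1 + z^2)


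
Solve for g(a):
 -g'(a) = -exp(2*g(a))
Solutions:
 g(a) = log(-sqrt(-1/(C1 + a))) - log(2)/2
 g(a) = log(-1/(C1 + a))/2 - log(2)/2


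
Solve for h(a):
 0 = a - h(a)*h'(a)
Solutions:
 h(a) = -sqrt(C1 + a^2)
 h(a) = sqrt(C1 + a^2)


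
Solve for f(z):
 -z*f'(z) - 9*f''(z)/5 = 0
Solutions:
 f(z) = C1 + C2*erf(sqrt(10)*z/6)


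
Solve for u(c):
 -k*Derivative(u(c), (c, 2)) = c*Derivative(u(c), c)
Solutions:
 u(c) = C1 + C2*sqrt(k)*erf(sqrt(2)*c*sqrt(1/k)/2)


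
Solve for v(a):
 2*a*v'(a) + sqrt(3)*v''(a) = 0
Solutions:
 v(a) = C1 + C2*erf(3^(3/4)*a/3)


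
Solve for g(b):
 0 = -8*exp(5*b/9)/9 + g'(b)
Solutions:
 g(b) = C1 + 8*exp(5*b/9)/5


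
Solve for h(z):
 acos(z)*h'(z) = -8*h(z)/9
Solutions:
 h(z) = C1*exp(-8*Integral(1/acos(z), z)/9)


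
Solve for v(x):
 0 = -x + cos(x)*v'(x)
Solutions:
 v(x) = C1 + Integral(x/cos(x), x)


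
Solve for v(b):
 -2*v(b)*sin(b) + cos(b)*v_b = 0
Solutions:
 v(b) = C1/cos(b)^2


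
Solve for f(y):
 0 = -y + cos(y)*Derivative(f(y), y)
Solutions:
 f(y) = C1 + Integral(y/cos(y), y)


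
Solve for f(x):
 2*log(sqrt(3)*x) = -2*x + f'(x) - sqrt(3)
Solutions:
 f(x) = C1 + x^2 + 2*x*log(x) - 2*x + x*log(3) + sqrt(3)*x


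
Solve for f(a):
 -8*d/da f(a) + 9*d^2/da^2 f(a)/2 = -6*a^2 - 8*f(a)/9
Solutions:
 f(a) = C1*exp(4*a*(2 - sqrt(3))/9) + C2*exp(4*a*(sqrt(3) + 2)/9) - 27*a^2/4 - 243*a/2 - 32805/32


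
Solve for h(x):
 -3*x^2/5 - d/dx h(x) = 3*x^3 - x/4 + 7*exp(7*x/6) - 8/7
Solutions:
 h(x) = C1 - 3*x^4/4 - x^3/5 + x^2/8 + 8*x/7 - 6*exp(7*x/6)


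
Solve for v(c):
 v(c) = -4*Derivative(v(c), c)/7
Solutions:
 v(c) = C1*exp(-7*c/4)


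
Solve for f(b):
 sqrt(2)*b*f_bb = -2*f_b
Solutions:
 f(b) = C1 + C2*b^(1 - sqrt(2))


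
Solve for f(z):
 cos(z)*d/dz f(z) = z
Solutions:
 f(z) = C1 + Integral(z/cos(z), z)


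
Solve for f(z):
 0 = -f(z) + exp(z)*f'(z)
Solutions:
 f(z) = C1*exp(-exp(-z))


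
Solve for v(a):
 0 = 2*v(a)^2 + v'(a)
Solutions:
 v(a) = 1/(C1 + 2*a)


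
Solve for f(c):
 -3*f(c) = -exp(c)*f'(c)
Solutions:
 f(c) = C1*exp(-3*exp(-c))


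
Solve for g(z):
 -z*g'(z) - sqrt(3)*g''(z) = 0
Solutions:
 g(z) = C1 + C2*erf(sqrt(2)*3^(3/4)*z/6)


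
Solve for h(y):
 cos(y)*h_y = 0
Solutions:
 h(y) = C1


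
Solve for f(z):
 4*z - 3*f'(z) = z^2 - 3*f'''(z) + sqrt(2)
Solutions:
 f(z) = C1 + C2*exp(-z) + C3*exp(z) - z^3/9 + 2*z^2/3 - 2*z/3 - sqrt(2)*z/3


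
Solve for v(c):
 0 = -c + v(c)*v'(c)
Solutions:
 v(c) = -sqrt(C1 + c^2)
 v(c) = sqrt(C1 + c^2)


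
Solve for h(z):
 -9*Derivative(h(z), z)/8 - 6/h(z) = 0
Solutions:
 h(z) = -sqrt(C1 - 96*z)/3
 h(z) = sqrt(C1 - 96*z)/3


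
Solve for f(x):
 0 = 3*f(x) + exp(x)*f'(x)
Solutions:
 f(x) = C1*exp(3*exp(-x))


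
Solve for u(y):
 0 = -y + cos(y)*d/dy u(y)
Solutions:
 u(y) = C1 + Integral(y/cos(y), y)


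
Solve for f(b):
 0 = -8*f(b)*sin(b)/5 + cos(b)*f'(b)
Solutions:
 f(b) = C1/cos(b)^(8/5)


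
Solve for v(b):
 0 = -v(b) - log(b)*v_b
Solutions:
 v(b) = C1*exp(-li(b))


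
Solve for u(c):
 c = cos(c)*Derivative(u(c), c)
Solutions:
 u(c) = C1 + Integral(c/cos(c), c)


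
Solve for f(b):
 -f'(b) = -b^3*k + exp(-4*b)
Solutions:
 f(b) = C1 + b^4*k/4 + exp(-4*b)/4


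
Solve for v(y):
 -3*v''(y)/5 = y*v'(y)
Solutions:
 v(y) = C1 + C2*erf(sqrt(30)*y/6)


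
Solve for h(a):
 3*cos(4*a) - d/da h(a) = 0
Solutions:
 h(a) = C1 + 3*sin(4*a)/4


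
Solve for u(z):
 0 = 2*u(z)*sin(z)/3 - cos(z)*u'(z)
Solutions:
 u(z) = C1/cos(z)^(2/3)


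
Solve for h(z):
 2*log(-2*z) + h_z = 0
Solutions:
 h(z) = C1 - 2*z*log(-z) + 2*z*(1 - log(2))


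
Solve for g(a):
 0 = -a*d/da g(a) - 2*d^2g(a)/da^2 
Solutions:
 g(a) = C1 + C2*erf(a/2)


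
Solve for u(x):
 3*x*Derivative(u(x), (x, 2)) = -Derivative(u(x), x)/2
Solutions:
 u(x) = C1 + C2*x^(5/6)


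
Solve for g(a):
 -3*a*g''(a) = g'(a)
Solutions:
 g(a) = C1 + C2*a^(2/3)


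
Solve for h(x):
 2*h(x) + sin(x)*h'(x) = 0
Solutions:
 h(x) = C1*(cos(x) + 1)/(cos(x) - 1)


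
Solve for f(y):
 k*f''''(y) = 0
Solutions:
 f(y) = C1 + C2*y + C3*y^2 + C4*y^3


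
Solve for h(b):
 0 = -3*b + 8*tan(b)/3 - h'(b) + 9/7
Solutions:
 h(b) = C1 - 3*b^2/2 + 9*b/7 - 8*log(cos(b))/3


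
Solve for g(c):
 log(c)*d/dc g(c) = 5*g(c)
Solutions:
 g(c) = C1*exp(5*li(c))


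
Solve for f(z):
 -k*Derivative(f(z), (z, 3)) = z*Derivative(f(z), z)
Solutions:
 f(z) = C1 + Integral(C2*airyai(z*(-1/k)^(1/3)) + C3*airybi(z*(-1/k)^(1/3)), z)


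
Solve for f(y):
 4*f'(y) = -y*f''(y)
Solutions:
 f(y) = C1 + C2/y^3


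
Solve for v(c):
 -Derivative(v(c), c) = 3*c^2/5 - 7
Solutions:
 v(c) = C1 - c^3/5 + 7*c


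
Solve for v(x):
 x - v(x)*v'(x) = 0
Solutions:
 v(x) = -sqrt(C1 + x^2)
 v(x) = sqrt(C1 + x^2)


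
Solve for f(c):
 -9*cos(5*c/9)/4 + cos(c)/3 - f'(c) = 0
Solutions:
 f(c) = C1 - 81*sin(5*c/9)/20 + sin(c)/3


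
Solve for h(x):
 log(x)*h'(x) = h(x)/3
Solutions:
 h(x) = C1*exp(li(x)/3)


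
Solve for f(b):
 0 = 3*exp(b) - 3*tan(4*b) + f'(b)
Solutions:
 f(b) = C1 - 3*exp(b) - 3*log(cos(4*b))/4


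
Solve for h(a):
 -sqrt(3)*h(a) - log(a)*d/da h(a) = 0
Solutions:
 h(a) = C1*exp(-sqrt(3)*li(a))


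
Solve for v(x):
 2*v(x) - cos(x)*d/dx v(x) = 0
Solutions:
 v(x) = C1*(sin(x) + 1)/(sin(x) - 1)


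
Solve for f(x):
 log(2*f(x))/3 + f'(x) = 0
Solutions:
 3*Integral(1/(log(_y) + log(2)), (_y, f(x))) = C1 - x


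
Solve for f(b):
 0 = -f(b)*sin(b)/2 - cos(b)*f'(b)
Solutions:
 f(b) = C1*sqrt(cos(b))


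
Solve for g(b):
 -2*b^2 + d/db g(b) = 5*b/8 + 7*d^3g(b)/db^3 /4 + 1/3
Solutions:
 g(b) = C1 + C2*exp(-2*sqrt(7)*b/7) + C3*exp(2*sqrt(7)*b/7) + 2*b^3/3 + 5*b^2/16 + 22*b/3


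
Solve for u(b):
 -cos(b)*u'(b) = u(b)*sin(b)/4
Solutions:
 u(b) = C1*cos(b)^(1/4)


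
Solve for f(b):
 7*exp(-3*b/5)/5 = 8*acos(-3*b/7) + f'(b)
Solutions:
 f(b) = C1 - 8*b*acos(-3*b/7) - 8*sqrt(49 - 9*b^2)/3 - 7*exp(-3*b/5)/3


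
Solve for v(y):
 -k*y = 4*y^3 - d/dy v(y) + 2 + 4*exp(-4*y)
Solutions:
 v(y) = C1 + k*y^2/2 + y^4 + 2*y - exp(-4*y)


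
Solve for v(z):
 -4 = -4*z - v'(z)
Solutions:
 v(z) = C1 - 2*z^2 + 4*z


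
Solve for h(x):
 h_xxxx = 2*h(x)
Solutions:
 h(x) = C1*exp(-2^(1/4)*x) + C2*exp(2^(1/4)*x) + C3*sin(2^(1/4)*x) + C4*cos(2^(1/4)*x)


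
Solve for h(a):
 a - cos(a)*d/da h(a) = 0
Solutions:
 h(a) = C1 + Integral(a/cos(a), a)


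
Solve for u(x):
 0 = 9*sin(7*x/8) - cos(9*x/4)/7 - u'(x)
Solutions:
 u(x) = C1 - 4*sin(9*x/4)/63 - 72*cos(7*x/8)/7


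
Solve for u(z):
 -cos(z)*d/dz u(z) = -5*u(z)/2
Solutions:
 u(z) = C1*(sin(z) + 1)^(5/4)/(sin(z) - 1)^(5/4)


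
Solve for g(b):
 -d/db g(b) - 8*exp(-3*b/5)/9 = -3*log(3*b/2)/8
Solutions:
 g(b) = C1 + 3*b*log(b)/8 + 3*b*(-1 - log(2) + log(3))/8 + 40*exp(-3*b/5)/27


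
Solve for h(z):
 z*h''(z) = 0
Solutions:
 h(z) = C1 + C2*z


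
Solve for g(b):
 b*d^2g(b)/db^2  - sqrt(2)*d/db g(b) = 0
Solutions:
 g(b) = C1 + C2*b^(1 + sqrt(2))


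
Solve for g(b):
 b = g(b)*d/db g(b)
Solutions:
 g(b) = -sqrt(C1 + b^2)
 g(b) = sqrt(C1 + b^2)


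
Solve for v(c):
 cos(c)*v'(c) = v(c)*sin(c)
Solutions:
 v(c) = C1/cos(c)


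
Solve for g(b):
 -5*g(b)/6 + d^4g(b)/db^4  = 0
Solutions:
 g(b) = C1*exp(-5^(1/4)*6^(3/4)*b/6) + C2*exp(5^(1/4)*6^(3/4)*b/6) + C3*sin(5^(1/4)*6^(3/4)*b/6) + C4*cos(5^(1/4)*6^(3/4)*b/6)


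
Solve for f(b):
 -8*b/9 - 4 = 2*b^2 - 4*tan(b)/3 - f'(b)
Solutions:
 f(b) = C1 + 2*b^3/3 + 4*b^2/9 + 4*b + 4*log(cos(b))/3


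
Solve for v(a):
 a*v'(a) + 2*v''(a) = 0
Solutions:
 v(a) = C1 + C2*erf(a/2)


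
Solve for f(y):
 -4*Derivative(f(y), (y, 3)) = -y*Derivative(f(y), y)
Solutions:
 f(y) = C1 + Integral(C2*airyai(2^(1/3)*y/2) + C3*airybi(2^(1/3)*y/2), y)


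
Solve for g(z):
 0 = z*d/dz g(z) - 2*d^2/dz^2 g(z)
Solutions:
 g(z) = C1 + C2*erfi(z/2)


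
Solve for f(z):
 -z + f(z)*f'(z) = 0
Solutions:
 f(z) = -sqrt(C1 + z^2)
 f(z) = sqrt(C1 + z^2)


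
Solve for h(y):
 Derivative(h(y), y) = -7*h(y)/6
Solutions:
 h(y) = C1*exp(-7*y/6)


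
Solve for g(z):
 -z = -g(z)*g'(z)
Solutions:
 g(z) = -sqrt(C1 + z^2)
 g(z) = sqrt(C1 + z^2)


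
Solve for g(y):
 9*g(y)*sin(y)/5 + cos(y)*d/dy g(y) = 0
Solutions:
 g(y) = C1*cos(y)^(9/5)


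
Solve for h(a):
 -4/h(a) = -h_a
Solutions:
 h(a) = -sqrt(C1 + 8*a)
 h(a) = sqrt(C1 + 8*a)


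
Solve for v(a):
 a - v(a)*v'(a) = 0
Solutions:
 v(a) = -sqrt(C1 + a^2)
 v(a) = sqrt(C1 + a^2)


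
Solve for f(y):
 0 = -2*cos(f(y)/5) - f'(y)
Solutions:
 2*y - 5*log(sin(f(y)/5) - 1)/2 + 5*log(sin(f(y)/5) + 1)/2 = C1


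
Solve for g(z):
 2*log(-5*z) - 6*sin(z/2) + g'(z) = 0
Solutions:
 g(z) = C1 - 2*z*log(-z) - 2*z*log(5) + 2*z - 12*cos(z/2)


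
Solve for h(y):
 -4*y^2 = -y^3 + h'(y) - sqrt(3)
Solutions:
 h(y) = C1 + y^4/4 - 4*y^3/3 + sqrt(3)*y


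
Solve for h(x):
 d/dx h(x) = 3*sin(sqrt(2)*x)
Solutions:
 h(x) = C1 - 3*sqrt(2)*cos(sqrt(2)*x)/2


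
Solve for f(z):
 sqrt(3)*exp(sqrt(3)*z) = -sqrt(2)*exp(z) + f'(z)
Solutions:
 f(z) = C1 + sqrt(2)*exp(z) + exp(sqrt(3)*z)


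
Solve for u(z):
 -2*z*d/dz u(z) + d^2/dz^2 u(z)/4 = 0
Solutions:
 u(z) = C1 + C2*erfi(2*z)


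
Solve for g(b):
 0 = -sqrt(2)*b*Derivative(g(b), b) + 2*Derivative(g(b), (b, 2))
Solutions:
 g(b) = C1 + C2*erfi(2^(1/4)*b/2)


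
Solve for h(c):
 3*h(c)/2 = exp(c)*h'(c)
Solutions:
 h(c) = C1*exp(-3*exp(-c)/2)


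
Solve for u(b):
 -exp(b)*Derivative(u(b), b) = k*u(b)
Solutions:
 u(b) = C1*exp(k*exp(-b))


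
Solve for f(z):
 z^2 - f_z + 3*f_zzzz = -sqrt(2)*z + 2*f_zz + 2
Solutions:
 f(z) = C1 + C4*exp(z) + z^3/3 - 2*z^2 + sqrt(2)*z^2/2 - 2*sqrt(2)*z + 6*z + (C2*sin(sqrt(3)*z/6) + C3*cos(sqrt(3)*z/6))*exp(-z/2)


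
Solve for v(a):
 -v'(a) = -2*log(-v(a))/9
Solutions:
 -li(-v(a)) = C1 + 2*a/9


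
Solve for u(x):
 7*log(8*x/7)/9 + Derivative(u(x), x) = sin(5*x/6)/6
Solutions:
 u(x) = C1 - 7*x*log(x)/9 - 7*x*log(2)/3 + 7*x/9 + 7*x*log(7)/9 - cos(5*x/6)/5


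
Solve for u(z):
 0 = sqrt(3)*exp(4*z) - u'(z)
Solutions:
 u(z) = C1 + sqrt(3)*exp(4*z)/4


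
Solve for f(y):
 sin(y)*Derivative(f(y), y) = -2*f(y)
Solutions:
 f(y) = C1*(cos(y) + 1)/(cos(y) - 1)


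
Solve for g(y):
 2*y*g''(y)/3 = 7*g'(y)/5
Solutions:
 g(y) = C1 + C2*y^(31/10)


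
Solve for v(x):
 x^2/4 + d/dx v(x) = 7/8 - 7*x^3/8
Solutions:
 v(x) = C1 - 7*x^4/32 - x^3/12 + 7*x/8


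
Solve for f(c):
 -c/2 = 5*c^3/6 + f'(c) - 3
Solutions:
 f(c) = C1 - 5*c^4/24 - c^2/4 + 3*c


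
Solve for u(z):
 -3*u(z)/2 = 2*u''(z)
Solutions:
 u(z) = C1*sin(sqrt(3)*z/2) + C2*cos(sqrt(3)*z/2)


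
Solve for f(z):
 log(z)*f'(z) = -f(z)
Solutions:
 f(z) = C1*exp(-li(z))


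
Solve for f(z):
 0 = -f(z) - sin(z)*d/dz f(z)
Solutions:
 f(z) = C1*sqrt(cos(z) + 1)/sqrt(cos(z) - 1)


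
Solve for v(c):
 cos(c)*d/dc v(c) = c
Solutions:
 v(c) = C1 + Integral(c/cos(c), c)


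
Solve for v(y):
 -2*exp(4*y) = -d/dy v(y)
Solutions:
 v(y) = C1 + exp(4*y)/2


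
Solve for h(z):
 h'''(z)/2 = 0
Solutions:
 h(z) = C1 + C2*z + C3*z^2


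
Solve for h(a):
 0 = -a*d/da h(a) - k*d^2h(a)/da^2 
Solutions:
 h(a) = C1 + C2*sqrt(k)*erf(sqrt(2)*a*sqrt(1/k)/2)
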